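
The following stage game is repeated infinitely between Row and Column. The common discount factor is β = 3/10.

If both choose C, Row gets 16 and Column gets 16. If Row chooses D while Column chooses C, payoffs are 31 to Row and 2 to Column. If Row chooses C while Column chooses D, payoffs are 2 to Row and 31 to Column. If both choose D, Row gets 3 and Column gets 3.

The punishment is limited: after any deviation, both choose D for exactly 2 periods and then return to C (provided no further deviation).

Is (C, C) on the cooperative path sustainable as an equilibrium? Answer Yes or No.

No

IC: β+…+β^2 ≥ (31−16)/(16−3) = 15/13.
At β = 3/10: partial sum = 0.3900 < 1.1538. Cooperation not sustainable.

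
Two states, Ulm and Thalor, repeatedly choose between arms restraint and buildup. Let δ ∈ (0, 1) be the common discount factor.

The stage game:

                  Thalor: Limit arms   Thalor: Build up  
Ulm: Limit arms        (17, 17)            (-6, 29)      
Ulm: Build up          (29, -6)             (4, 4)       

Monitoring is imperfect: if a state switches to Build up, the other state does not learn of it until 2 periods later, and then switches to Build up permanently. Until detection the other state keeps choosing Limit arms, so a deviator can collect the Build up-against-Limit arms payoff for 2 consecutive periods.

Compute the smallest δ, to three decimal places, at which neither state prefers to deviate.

A deviator earns 29 for 2 periods, then 4 forever; cooperating earns 17 forever. Multiplying the IC by (1−δ):
17 ≥ 29(1−δ^2) + 4δ^2, so 25·δ^2 ≥ 12 and δ^2 ≥ 12/25.
δ ≥ (12/25)^(1/2) ≈ 0.693.

0.693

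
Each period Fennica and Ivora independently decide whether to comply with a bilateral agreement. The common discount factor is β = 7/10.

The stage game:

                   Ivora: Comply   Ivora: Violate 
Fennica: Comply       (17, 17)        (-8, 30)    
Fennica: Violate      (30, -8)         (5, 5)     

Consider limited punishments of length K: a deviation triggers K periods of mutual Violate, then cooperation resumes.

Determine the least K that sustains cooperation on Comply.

2

IC: β(1−β^K)/(1−β) ≥ (30−17)/(17−5) = 13/12.
With β = 7/10: need 1 − β^K ≥ 13/12·(1−7/10)/(7/10), i.e. β^K ≤ 0.5357.
Since (7/10)^1 = 0.7000 and (7/10)^2 = 0.4900, the smallest such K is 2.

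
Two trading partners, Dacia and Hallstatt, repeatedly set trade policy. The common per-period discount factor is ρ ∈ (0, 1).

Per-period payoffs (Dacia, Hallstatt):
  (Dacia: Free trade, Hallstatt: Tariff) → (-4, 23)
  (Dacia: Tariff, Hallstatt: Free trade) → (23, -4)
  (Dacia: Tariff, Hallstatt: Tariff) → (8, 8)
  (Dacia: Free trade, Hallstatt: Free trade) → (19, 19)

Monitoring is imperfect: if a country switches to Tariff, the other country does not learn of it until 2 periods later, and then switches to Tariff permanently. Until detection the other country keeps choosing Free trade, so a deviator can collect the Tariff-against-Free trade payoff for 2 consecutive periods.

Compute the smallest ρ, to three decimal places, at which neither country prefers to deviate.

0.516

The best deviation is to choose Tariff for all 2 undetected periods, earning 23 each, then 8 forever once detected.
Deviation value: 23(1−ρ^2)/(1−ρ) + 8ρ^2/(1−ρ); cooperation value: 19/(1−ρ).
IC: 19 ≥ 23(1−ρ^2) + 8ρ^2 = 23 − 15ρ^2.
So ρ^2 ≥ 4/15, giving ρ ≥ (4/15)^(1/2) ≈ 0.516.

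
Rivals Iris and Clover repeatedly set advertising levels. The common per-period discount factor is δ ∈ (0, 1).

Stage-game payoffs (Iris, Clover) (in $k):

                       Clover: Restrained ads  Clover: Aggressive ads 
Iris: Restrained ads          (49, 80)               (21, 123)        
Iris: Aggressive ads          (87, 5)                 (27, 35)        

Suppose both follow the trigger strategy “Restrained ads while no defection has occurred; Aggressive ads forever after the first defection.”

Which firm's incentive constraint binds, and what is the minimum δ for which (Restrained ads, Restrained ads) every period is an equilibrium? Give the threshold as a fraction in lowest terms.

Iris; δ ≥ 19/30

For Iris: deviation gain 87−49 = 38, per-period punishment loss 49−27 = 22. IC gives δ ≥ 38/60 = 19/30.
For Clover: gain 43, loss 45 per period, so δ ≥ 43/88.
The tighter constraint is Iris's, so cooperation needs δ ≥ 19/30.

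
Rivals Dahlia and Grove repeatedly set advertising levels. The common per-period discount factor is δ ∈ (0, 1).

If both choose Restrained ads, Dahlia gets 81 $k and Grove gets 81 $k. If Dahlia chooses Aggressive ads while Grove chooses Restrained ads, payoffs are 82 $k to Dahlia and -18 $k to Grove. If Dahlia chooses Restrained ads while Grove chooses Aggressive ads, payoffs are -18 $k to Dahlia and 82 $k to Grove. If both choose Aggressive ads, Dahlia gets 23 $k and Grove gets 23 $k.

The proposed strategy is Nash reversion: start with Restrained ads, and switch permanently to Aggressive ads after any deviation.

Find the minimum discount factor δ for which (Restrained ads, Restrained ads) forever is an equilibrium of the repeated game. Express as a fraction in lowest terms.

One-period gain from deviating is 82 − 81 = 1. The loss is 81 − 23 = 58 in every subsequent period, with present value 58·δ/(1−δ).
Deviation is unprofitable when 58·δ/(1−δ) ≥ 1, i.e. δ/(1−δ) ≥ 1/58.
Equivalently δ ≥ 1/(1+58) = 1/59.

1/59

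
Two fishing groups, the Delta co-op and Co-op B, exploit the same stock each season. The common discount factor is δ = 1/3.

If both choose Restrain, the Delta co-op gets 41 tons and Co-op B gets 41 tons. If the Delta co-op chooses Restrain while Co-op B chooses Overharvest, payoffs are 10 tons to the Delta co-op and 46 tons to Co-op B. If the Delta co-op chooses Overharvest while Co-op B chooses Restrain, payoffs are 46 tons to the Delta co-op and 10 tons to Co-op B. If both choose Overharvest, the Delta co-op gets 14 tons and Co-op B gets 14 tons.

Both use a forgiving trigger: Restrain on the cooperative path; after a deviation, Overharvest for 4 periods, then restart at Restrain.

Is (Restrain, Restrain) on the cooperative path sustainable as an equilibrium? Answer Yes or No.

A one-shot deviation gives 46 now, then 14 for 4 periods, then back to 41.
Gain from deviating: (46−41) today; loss: (41−14) in each of the next 4 periods.
No-deviation condition: (41−14)(δ+…+δ^4) ≥ 46−41, i.e. δ+…+δ^4 ≥ 5/27.
At δ = 1/3: δ+…+δ^4 = 0.4938 ≥ 0.1852.
So cooperation is sustainable.

Yes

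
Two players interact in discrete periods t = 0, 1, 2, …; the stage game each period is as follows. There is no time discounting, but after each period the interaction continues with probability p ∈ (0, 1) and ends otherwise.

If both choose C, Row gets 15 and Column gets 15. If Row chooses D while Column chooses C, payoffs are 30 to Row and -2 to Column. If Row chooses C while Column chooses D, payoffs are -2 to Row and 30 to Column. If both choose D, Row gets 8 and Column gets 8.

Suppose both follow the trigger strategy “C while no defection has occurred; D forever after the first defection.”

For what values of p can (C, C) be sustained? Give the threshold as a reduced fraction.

Expected cooperation value is 15 + p·15 + p²·15 + … = 15/(1−p); deviation gives 30 + p·8/(1−p).
15 ≥ 30(1−p) + 8p ⇒ 22p ≥ 15 ⇒ p ≥ 15/22.

15/22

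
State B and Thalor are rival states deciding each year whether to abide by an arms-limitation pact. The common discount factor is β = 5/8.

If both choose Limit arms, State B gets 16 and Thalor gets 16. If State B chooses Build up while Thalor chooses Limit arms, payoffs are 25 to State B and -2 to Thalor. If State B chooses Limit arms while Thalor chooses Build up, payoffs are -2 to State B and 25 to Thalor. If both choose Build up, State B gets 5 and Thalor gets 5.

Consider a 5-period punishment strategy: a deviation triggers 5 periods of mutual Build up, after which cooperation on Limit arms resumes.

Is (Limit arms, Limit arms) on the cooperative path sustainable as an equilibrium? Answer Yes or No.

Yes

Comparing payoff streams over the 6 periods until play realigns: cooperate → 16(1+β+…+β^5); deviate → 25 + 5(β+…+β^5).
Cooperation is sustained iff (16−5)(β+…+β^5) ≥ 25−16.
β+…+β^5 = 5/8·(1−(5/8)^5)/(1−5/8) = 1.5077, and (25−16)/(16−5) = 0.8182.
1.5077 ≥ 0.8182, so cooperation is sustainable.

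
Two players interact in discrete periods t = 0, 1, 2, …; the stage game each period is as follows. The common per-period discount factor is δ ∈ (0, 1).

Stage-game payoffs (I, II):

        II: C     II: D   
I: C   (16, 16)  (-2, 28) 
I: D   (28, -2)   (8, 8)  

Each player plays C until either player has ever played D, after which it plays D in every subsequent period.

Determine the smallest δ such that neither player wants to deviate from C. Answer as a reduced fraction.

Cooperation forever yields 16 each period: 16/(1−δ).
Deviating yields 28 once, then 8 forever: 28 + 8δ/(1−δ).
No profitable deviation requires 16/(1−δ) ≥ 28 + 8δ/(1−δ).
Multiplying by (1−δ): 16 ≥ 28(1−δ) + 8δ = 28 − 20δ.
So 20δ ≥ 12, i.e. δ ≥ 12/20 = 3/5.

3/5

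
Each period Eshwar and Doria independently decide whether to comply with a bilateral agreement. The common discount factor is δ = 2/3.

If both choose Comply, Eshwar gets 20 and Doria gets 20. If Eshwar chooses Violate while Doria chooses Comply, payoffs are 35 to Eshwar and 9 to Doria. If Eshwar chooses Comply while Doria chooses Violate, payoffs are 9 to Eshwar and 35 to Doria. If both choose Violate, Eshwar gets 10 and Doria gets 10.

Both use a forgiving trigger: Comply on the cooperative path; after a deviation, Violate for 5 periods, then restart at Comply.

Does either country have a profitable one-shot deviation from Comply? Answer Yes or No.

No

A one-shot deviation gives 35 now, then 10 for 5 periods, then back to 20.
Gain from deviating: (35−20) today; loss: (20−10) in each of the next 5 periods.
No-deviation condition: (20−10)(δ+…+δ^5) ≥ 35−20, i.e. δ+…+δ^5 ≥ 3/2.
At δ = 2/3: δ+…+δ^5 = 1.7366 ≥ 1.5000.
So cooperation is sustainable.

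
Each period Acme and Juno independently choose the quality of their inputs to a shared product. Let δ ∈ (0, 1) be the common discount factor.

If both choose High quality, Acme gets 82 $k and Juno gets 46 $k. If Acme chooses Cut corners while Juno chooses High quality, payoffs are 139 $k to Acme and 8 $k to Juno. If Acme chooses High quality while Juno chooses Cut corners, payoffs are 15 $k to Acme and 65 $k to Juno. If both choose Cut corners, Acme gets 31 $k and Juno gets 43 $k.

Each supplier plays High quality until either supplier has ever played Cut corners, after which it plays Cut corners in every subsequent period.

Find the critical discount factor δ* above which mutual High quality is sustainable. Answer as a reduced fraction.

Acme: cooperation gives 82 each period; deviation gives 139 once then 31 forever.
  82/(1−δ) ≥ 139 + 31δ/(1−δ) ⇒ δ ≥ 57/108 = 19/36.
Juno: cooperation gives 46 each period; deviation gives 65 once then 43 forever.
  δ ≥ 19/22.
Both must hold, so the binding constraint is Juno's: δ ≥ 19/22.

19/22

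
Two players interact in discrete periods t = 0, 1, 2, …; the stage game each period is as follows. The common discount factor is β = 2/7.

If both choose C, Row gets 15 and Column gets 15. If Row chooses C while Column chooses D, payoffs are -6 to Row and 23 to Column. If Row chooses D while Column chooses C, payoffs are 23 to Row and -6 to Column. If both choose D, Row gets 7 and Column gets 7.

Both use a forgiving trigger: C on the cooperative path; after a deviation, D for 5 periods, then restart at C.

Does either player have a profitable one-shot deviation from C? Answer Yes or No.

Yes

Comparing payoff streams over the 6 periods until play realigns: cooperate → 15(1+β+…+β^5); deviate → 23 + 7(β+…+β^5).
Cooperation is sustained iff (15−7)(β+…+β^5) ≥ 23−15.
β+…+β^5 = 2/7·(1−(2/7)^5)/(1−2/7) = 0.3992, and (23−15)/(15−7) = 1.0000.
0.3992 < 1.0000, so cooperation is not sustainable.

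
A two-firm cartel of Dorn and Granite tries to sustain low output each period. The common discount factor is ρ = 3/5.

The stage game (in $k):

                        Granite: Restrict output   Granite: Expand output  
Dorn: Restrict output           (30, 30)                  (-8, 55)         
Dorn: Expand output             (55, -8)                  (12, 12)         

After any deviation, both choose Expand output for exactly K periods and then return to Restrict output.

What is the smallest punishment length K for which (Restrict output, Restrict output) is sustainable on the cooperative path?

Need Σ_{k=1}^{K} ρ^k ≥ (55−30)/(30−12) = 1.3889 at ρ = 3/5.
At K = 5 the sum is 1.3834 < 1.3889; at K = 6 it is 1.4300 ≥ 1.3889.
So the minimum punishment length is K = 6.

6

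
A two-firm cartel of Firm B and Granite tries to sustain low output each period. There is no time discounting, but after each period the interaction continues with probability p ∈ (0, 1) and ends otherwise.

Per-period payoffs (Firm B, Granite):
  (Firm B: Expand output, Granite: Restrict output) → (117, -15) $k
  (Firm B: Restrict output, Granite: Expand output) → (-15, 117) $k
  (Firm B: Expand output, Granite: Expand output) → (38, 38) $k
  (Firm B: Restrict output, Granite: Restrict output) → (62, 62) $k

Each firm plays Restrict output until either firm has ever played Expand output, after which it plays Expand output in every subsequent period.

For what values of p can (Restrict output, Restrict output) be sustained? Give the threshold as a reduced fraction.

55/79

Expected cooperation value is 62 + p·62 + p²·62 + … = 62/(1−p); deviation gives 117 + p·38/(1−p).
62 ≥ 117(1−p) + 38p ⇒ 79p ≥ 55 ⇒ p ≥ 55/79.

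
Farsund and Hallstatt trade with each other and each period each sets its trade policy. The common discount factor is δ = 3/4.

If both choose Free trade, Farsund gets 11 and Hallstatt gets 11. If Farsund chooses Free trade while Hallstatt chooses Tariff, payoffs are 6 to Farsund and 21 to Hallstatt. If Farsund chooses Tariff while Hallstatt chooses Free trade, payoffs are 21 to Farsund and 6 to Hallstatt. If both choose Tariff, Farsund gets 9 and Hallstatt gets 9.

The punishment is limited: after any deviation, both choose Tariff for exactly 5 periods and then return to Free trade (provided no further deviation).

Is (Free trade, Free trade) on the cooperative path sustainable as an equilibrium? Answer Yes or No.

Comparing payoff streams over the 6 periods until play realigns: cooperate → 11(1+δ+…+δ^5); deviate → 21 + 9(δ+…+δ^5).
Cooperation is sustained iff (11−9)(δ+…+δ^5) ≥ 21−11.
δ+…+δ^5 = 3/4·(1−(3/4)^5)/(1−3/4) = 2.2881, and (21−11)/(11−9) = 5.0000.
2.2881 < 5.0000, so cooperation is not sustainable.

No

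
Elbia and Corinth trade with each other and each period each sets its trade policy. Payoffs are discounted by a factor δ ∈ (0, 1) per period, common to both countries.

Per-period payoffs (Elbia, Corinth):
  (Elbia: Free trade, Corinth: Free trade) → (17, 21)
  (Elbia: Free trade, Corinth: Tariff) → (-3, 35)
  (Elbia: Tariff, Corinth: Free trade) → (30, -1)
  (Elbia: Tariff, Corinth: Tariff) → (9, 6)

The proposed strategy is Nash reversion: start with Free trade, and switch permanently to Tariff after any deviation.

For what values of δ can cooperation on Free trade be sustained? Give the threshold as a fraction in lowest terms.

13/21

For Elbia: deviation gain 30−17 = 13, per-period punishment loss 17−9 = 8. IC gives δ ≥ 13/21.
For Corinth: gain 14, loss 15 per period, so δ ≥ 14/29.
The tighter constraint is Elbia's, so cooperation needs δ ≥ 13/21.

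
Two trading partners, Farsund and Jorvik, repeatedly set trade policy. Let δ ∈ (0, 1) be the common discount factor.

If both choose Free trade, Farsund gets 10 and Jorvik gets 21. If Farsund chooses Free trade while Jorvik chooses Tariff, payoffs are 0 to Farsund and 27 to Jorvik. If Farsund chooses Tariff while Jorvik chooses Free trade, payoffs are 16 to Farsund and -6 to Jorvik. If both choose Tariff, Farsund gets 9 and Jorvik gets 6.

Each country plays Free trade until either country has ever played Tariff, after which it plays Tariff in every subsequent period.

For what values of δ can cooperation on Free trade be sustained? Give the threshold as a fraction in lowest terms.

6/7

Farsund's threshold: (16−10)/(16−9) = 6/7.
Jorvik's threshold: (27−21)/(27−6) = 2/7.
6/7 > 2/7, so Farsund binds and δ* = 6/7.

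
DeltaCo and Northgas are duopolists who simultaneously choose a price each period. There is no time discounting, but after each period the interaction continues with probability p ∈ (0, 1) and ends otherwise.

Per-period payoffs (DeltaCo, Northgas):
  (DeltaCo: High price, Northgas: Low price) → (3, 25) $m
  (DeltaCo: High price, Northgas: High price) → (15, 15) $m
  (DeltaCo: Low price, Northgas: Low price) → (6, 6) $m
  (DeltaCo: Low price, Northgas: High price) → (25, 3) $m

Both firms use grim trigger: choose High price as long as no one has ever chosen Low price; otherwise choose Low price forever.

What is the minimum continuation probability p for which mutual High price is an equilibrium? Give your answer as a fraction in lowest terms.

With no time discounting, the continuation probability p plays the role of the discount factor.
Grim-trigger IC: 15/(1−p) ≥ 25 + 6p/(1−p) ⇒ p ≥ (25−15)/(25−6) = 10/19.

10/19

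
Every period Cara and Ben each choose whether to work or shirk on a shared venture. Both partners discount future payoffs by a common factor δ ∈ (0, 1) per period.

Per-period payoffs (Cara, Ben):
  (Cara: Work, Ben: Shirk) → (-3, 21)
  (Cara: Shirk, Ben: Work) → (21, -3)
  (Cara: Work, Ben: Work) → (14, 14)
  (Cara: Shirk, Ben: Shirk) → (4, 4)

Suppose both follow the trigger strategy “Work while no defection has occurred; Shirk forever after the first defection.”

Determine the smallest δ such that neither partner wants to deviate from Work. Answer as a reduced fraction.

Under grim trigger the critical discount factor is (T−C)/(T−P) with T = 21, C = 14, P = 4.
δ* = (21−14)/(21−4) = 7/17.

7/17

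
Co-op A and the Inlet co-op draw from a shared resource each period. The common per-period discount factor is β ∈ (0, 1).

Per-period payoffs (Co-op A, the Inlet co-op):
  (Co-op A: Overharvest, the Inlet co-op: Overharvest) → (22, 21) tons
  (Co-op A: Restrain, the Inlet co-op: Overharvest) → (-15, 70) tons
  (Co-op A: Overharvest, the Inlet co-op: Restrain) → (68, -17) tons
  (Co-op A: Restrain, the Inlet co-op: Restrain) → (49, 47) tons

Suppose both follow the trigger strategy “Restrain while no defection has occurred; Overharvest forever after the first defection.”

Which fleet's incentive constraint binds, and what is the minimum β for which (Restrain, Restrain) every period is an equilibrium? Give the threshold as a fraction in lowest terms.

the Inlet co-op; β ≥ 23/49

Co-op A's threshold: (68−49)/(68−22) = 19/46.
the Inlet co-op's threshold: (70−47)/(70−21) = 23/49.
19/46 < 23/49, so the Inlet co-op binds and β* = 23/49.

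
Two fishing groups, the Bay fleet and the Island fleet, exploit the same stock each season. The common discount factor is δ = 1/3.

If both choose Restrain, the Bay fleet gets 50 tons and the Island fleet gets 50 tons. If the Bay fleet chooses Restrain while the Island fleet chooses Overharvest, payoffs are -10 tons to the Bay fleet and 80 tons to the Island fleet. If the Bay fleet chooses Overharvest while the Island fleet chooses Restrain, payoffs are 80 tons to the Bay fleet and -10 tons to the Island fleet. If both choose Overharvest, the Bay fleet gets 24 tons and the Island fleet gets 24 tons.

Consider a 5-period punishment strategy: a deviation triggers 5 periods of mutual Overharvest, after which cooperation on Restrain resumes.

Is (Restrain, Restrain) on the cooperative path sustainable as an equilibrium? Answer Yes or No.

Comparing payoff streams over the 6 periods until play realigns: cooperate → 50(1+δ+…+δ^5); deviate → 80 + 24(δ+…+δ^5).
Cooperation is sustained iff (50−24)(δ+…+δ^5) ≥ 80−50.
δ+…+δ^5 = 1/3·(1−(1/3)^5)/(1−1/3) = 0.4979, and (80−50)/(50−24) = 1.1538.
0.4979 < 1.1538, so cooperation is not sustainable.

No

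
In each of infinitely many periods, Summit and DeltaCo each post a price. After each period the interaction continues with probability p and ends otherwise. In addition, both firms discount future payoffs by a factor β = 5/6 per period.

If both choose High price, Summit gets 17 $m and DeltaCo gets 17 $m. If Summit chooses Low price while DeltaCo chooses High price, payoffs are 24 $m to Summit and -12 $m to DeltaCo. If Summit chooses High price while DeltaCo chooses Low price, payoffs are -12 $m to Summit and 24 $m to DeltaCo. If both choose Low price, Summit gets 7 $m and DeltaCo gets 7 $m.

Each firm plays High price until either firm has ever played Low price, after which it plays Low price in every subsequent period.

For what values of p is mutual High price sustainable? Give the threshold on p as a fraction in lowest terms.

With continuation probability p and discount β, the effective per-period discount factor is βp.
Grim-trigger IC: βp ≥ (24−17)/(24−7) = 7/17.
So p ≥ (7/17)/(5/6) = 42/85.

42/85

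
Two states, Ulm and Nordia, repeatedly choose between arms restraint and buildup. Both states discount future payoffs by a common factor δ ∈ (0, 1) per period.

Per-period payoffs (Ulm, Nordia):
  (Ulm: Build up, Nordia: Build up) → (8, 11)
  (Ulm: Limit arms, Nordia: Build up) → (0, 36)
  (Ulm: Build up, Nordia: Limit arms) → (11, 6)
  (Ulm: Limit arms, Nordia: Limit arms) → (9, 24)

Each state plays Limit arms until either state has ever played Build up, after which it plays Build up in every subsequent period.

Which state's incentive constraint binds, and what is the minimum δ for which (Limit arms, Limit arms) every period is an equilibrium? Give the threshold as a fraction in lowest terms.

Ulm; δ ≥ 2/3

For Ulm: deviation gain 11−9 = 2, per-period punishment loss 9−8 = 1. IC gives δ ≥ 2/3.
For Nordia: gain 12, loss 13 per period, so δ ≥ 12/25.
The tighter constraint is Ulm's, so cooperation needs δ ≥ 2/3.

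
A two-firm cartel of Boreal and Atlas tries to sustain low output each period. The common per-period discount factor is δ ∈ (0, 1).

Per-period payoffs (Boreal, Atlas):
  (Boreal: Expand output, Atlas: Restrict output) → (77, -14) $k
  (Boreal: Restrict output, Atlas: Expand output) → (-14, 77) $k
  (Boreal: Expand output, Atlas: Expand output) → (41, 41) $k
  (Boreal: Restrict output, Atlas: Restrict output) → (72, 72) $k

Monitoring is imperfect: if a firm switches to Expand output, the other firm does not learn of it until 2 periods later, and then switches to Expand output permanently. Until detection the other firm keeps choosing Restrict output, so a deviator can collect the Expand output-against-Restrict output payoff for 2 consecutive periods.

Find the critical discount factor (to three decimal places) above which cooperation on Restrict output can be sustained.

0.373

A deviator earns 77 for 2 periods, then 41 forever; cooperating earns 72 forever. Multiplying the IC by (1−δ):
72 ≥ 77(1−δ^2) + 41δ^2, so 36·δ^2 ≥ 5 and δ^2 ≥ 5/36.
δ ≥ (5/36)^(1/2) ≈ 0.373.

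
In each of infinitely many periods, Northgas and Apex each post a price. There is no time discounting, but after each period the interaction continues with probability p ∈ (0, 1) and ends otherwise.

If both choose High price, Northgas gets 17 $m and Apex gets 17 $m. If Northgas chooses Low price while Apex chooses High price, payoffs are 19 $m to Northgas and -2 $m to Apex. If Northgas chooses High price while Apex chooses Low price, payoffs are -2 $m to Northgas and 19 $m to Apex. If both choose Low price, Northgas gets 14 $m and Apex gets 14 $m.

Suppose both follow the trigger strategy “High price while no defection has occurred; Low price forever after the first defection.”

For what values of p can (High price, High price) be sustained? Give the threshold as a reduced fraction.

With no time discounting, the continuation probability p plays the role of the discount factor.
Grim-trigger IC: 17/(1−p) ≥ 19 + 14p/(1−p) ⇒ p ≥ (19−17)/(19−14) = 2/5.

2/5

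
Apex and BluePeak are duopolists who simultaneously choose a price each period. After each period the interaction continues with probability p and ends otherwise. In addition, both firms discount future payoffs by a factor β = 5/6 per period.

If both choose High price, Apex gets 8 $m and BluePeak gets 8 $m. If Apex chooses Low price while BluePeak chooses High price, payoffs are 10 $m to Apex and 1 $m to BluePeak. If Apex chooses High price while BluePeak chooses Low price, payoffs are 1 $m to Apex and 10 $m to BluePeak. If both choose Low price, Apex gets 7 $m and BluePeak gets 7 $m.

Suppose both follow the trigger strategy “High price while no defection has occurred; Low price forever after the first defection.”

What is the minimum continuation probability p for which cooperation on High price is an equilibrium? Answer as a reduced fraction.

With continuation probability p and discount β, the effective per-period discount factor is βp.
Grim-trigger IC: βp ≥ (10−8)/(10−7) = 2/3.
So p ≥ (2/3)/(5/6) = 4/5.

4/5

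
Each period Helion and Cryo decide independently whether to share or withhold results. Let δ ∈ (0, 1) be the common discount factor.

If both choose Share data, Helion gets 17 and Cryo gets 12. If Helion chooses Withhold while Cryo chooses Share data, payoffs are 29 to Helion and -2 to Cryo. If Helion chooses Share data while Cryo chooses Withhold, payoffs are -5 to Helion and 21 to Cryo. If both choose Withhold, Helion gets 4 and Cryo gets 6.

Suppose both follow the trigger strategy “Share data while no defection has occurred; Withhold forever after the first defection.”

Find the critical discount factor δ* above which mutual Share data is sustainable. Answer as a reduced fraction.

Helion's threshold: (29−17)/(29−4) = 12/25.
Cryo's threshold: (21−12)/(21−6) = 3/5.
12/25 < 3/5, so Cryo binds and δ* = 3/5.

3/5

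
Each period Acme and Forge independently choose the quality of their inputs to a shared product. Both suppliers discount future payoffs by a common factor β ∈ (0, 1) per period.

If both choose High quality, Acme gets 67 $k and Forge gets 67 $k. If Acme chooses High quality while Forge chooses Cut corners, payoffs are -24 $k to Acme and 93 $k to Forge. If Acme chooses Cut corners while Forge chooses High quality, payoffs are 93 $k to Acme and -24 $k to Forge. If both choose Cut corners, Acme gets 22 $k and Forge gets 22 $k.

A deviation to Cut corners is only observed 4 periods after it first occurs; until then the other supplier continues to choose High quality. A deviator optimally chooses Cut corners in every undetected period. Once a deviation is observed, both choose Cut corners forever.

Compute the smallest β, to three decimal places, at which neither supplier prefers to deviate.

0.778

Deviating for the 4 undetected periods gains 93−67 = 26 per period over cooperation, then loses 67−22 = 45 per period forever once punishment starts.
Gain: 26(1 + β + … + β^3); loss: 45·β^4/(1−β).
No profitable deviation ⇔ 26(1−β^4) ≤ 45·β^4, i.e. β^4 ≥ 26/(26+45) = 26/71.
Hence β ≥ (26/71)^(1/4) ≈ 0.778.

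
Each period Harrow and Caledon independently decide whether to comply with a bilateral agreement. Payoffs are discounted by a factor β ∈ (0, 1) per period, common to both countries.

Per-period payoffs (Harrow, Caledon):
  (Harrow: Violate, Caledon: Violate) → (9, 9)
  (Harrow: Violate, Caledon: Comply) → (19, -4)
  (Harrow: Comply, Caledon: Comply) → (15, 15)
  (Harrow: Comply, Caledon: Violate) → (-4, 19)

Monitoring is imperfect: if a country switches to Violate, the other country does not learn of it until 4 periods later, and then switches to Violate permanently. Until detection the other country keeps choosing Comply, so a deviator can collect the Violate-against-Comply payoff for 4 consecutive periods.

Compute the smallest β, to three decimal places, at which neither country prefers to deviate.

0.795

Deviating for the 4 undetected periods gains 19−15 = 4 per period over cooperation, then loses 15−9 = 6 per period forever once punishment starts.
Gain: 4(1 + β + … + β^3); loss: 6·β^4/(1−β).
No profitable deviation ⇔ 4(1−β^4) ≤ 6·β^4, i.e. β^4 ≥ 4/(4+6) = 2/5.
Hence β ≥ (2/5)^(1/4) ≈ 0.795.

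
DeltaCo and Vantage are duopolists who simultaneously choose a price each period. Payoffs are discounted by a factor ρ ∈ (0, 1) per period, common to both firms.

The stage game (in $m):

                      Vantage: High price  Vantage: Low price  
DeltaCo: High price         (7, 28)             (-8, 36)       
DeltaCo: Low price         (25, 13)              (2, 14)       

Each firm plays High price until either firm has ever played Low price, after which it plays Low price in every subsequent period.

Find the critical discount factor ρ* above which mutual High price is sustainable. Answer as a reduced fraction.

18/23

For DeltaCo: deviation gain 25−7 = 18, per-period punishment loss 7−2 = 5. IC gives ρ ≥ 18/23.
For Vantage: gain 8, loss 14 per period, so ρ ≥ 8/22 = 4/11.
The tighter constraint is DeltaCo's, so cooperation needs ρ ≥ 18/23.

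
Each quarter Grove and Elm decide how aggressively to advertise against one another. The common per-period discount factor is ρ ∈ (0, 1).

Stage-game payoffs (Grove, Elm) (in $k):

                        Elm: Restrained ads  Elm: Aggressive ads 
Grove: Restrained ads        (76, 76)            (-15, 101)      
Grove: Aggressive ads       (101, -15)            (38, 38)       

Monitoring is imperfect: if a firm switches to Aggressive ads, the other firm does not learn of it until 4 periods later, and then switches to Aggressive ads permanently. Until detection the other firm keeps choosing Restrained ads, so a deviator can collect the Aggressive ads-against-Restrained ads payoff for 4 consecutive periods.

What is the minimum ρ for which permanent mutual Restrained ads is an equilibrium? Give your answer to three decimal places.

0.794

A deviator earns 101 for 4 periods, then 38 forever; cooperating earns 76 forever. Multiplying the IC by (1−ρ):
76 ≥ 101(1−ρ^4) + 38ρ^4, so 63·ρ^4 ≥ 25 and ρ^4 ≥ 25/63.
ρ ≥ (25/63)^(1/4) ≈ 0.794.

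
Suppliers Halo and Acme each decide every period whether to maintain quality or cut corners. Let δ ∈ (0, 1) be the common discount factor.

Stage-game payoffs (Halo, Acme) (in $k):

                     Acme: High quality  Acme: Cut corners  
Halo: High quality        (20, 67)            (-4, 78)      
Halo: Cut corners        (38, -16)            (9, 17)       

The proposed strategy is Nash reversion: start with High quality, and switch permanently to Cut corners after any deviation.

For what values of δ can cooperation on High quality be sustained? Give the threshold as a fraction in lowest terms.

Halo: cooperation gives 20 each period; deviation gives 38 once then 9 forever.
  20/(1−δ) ≥ 38 + 9δ/(1−δ) ⇒ δ ≥ 18/29.
Acme: cooperation gives 67 each period; deviation gives 78 once then 17 forever.
  δ ≥ 11/61.
Both must hold, so the binding constraint is Halo's: δ ≥ 18/29.

18/29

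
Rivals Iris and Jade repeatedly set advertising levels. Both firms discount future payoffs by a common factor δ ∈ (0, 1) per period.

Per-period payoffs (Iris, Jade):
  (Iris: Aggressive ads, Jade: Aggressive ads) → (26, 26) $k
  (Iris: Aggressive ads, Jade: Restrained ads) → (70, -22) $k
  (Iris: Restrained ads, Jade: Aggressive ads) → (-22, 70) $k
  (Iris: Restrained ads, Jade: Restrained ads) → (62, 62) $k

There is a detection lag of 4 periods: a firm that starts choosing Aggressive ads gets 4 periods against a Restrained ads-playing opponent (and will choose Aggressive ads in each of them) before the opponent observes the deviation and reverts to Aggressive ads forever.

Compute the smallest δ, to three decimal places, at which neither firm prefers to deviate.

0.653

The best deviation is to choose Aggressive ads for all 4 undetected periods, earning 70 each, then 26 forever once detected.
Deviation value: 70(1−δ^4)/(1−δ) + 26δ^4/(1−δ); cooperation value: 62/(1−δ).
IC: 62 ≥ 70(1−δ^4) + 26δ^4 = 70 − 44δ^4.
So δ^4 ≥ 8/44 = 2/11, giving δ ≥ (2/11)^(1/4) ≈ 0.653.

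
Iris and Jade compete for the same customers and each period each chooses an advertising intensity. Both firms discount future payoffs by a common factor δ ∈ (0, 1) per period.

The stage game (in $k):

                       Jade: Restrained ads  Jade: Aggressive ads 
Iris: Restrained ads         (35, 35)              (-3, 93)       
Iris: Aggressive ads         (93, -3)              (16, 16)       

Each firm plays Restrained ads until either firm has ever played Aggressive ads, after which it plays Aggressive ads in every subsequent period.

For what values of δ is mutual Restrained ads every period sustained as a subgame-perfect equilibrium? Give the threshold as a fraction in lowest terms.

58/77

35/(1−δ) ≥ 93 + 16δ/(1−δ)
35 ≥ 93 − 77δ
δ ≥ 58/77.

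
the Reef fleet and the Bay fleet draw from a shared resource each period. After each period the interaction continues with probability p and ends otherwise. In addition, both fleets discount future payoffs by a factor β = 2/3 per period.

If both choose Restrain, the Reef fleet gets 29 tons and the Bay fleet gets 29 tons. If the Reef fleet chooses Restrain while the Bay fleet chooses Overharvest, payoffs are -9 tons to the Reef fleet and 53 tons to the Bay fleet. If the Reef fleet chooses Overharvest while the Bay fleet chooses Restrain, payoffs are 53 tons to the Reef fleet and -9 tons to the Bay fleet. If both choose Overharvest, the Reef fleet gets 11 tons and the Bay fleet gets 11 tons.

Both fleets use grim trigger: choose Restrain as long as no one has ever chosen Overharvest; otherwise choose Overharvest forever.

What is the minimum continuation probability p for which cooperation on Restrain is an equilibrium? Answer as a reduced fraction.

With continuation probability p and discount β, the effective per-period discount factor is βp.
Grim-trigger IC: βp ≥ (53−29)/(53−11) = 4/7.
So p ≥ (4/7)/(2/3) = 6/7.

6/7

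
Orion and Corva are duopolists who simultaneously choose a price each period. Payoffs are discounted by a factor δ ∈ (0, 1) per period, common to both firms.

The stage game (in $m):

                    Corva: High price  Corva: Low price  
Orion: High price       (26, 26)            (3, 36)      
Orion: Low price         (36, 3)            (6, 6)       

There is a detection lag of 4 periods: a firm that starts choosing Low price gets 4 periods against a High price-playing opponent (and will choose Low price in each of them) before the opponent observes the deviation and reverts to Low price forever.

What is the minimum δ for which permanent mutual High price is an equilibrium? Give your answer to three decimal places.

Deviating for the 4 undetected periods gains 36−26 = 10 per period over cooperation, then loses 26−6 = 20 per period forever once punishment starts.
Gain: 10(1 + δ + … + δ^3); loss: 20·δ^4/(1−δ).
No profitable deviation ⇔ 10(1−δ^4) ≤ 20·δ^4, i.e. δ^4 ≥ 10/(10+20) = 1/3.
Hence δ ≥ (1/3)^(1/4) ≈ 0.760.

0.760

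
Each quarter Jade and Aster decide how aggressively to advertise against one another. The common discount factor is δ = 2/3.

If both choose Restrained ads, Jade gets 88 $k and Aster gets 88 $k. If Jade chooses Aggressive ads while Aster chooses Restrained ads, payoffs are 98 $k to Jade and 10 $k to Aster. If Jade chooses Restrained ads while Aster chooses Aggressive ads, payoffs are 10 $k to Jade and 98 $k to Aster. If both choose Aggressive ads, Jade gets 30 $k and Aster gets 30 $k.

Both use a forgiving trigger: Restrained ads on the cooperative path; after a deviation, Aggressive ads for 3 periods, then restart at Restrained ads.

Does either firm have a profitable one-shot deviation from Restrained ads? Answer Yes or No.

No

Comparing payoff streams over the 4 periods until play realigns: cooperate → 88(1+δ+…+δ^3); deviate → 98 + 30(δ+…+δ^3).
Cooperation is sustained iff (88−30)(δ+…+δ^3) ≥ 98−88.
δ+…+δ^3 = 2/3·(1−(2/3)^3)/(1−2/3) = 1.4074, and (98−88)/(88−30) = 0.1724.
1.4074 ≥ 0.1724, so cooperation is sustainable.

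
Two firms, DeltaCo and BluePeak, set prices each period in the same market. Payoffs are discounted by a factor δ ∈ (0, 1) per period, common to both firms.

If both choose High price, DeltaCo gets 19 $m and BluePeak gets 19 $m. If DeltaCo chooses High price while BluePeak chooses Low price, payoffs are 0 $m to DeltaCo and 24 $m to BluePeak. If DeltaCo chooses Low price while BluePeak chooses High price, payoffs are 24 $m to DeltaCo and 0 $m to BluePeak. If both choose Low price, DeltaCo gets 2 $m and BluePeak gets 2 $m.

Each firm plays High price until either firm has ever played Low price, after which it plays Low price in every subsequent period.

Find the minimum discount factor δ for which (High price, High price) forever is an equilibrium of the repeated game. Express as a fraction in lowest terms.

Under grim trigger the critical discount factor is (T−C)/(T−P) with T = 24, C = 19, P = 2.
δ* = (24−19)/(24−2) = 5/22.

5/22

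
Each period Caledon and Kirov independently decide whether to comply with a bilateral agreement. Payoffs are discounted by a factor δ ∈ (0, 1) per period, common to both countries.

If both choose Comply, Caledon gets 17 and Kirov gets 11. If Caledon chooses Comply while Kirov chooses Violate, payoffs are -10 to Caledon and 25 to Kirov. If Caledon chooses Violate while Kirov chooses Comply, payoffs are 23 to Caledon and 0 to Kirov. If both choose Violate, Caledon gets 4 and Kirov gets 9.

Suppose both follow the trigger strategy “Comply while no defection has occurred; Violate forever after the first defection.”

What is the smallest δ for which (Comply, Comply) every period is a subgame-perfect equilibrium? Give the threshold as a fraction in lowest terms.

Caledon: cooperation gives 17 each period; deviation gives 23 once then 4 forever.
  17/(1−δ) ≥ 23 + 4δ/(1−δ) ⇒ δ ≥ 6/19.
Kirov: cooperation gives 11 each period; deviation gives 25 once then 9 forever.
  δ ≥ 14/16 = 7/8.
Both must hold, so the binding constraint is Kirov's: δ ≥ 7/8.

7/8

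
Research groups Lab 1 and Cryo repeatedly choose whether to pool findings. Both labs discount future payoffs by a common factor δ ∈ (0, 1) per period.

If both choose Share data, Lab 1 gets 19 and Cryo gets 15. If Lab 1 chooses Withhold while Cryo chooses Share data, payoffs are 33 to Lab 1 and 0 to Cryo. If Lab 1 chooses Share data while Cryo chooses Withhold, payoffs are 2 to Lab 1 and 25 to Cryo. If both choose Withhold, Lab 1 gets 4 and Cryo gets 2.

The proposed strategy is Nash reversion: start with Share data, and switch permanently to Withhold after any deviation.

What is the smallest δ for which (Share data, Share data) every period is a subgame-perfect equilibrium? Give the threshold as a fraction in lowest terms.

14/29

Lab 1's threshold: (33−19)/(33−4) = 14/29.
Cryo's threshold: (25−15)/(25−2) = 10/23.
14/29 > 10/23, so Lab 1 binds and δ* = 14/29.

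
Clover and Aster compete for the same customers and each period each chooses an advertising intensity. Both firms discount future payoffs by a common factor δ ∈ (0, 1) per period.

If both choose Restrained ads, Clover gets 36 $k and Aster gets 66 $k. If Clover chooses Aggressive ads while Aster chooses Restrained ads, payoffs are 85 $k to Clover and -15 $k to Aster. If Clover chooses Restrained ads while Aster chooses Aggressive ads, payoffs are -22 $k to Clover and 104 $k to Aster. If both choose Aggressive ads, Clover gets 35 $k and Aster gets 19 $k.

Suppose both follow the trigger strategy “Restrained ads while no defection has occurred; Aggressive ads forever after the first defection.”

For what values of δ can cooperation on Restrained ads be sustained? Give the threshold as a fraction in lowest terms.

49/50

Clover's threshold: (85−36)/(85−35) = 49/50.
Aster's threshold: (104−66)/(104−19) = 38/85.
49/50 > 38/85, so Clover binds and δ* = 49/50.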